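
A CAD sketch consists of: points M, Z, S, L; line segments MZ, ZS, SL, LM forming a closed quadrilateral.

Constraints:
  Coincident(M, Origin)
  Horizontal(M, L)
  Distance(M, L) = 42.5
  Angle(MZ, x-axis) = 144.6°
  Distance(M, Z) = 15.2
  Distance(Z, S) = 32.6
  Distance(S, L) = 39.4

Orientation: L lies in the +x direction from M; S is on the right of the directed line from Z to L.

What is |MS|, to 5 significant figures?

18.722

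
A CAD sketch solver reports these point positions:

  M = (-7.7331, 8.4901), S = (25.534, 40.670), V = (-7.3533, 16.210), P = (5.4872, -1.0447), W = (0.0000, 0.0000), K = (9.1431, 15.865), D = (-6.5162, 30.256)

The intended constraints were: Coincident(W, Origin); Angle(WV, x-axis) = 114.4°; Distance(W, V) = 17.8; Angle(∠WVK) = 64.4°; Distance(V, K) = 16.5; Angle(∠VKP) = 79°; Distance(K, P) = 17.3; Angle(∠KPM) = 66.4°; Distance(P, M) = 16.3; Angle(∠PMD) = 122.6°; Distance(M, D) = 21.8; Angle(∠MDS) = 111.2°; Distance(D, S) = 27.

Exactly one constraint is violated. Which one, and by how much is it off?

Distance(D, S) = 27 — off by 6.70.

W = (0.00, 0.00) ✓; WV at 114.4° ✓; |WV| = 17.80 ✓; ∠WVK = 64.40° ✓; |VK| = 16.50 ✓; ∠VKP = 79.00° ✓; |KP| = 17.30 ✓; ∠KPM = 66.40° ✓; |PM| = 16.30 ✓; ∠PMD = 122.6° ✓; |MD| = 21.80 ✓; ∠MDS = 111.2° ✓; |DS| = 33.70 ✗.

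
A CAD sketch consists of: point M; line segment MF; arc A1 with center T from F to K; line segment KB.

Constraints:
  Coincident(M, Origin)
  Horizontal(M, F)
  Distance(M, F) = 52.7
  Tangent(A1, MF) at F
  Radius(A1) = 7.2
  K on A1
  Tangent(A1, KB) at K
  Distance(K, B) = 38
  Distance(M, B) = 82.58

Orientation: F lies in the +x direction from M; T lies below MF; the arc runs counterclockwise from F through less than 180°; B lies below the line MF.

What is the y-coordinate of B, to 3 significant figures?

-40.8

Checks: |TK| = 7.200 ✓; ∠(TK, KB) = 90.00° ✓; |KB| = 38.00 ✓; |MB| = 82.58 ✓.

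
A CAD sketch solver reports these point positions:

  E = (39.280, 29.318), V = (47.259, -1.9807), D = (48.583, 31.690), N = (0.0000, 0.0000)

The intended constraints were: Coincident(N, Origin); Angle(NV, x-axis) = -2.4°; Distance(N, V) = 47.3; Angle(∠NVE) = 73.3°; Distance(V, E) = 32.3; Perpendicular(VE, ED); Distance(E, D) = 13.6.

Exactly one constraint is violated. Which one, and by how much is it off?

Distance(E, D) = 13.6 — off by 4.00.

N = (0.00, 0.00) ✓; NV at -2.400° ✓; |NV| = 47.30 ✓; ∠NVE = 73.30° ✓; |VE| = 32.30 ✓; ∠(VE, ED) = 90.00° ✓; |ED| = 9.601 ✗.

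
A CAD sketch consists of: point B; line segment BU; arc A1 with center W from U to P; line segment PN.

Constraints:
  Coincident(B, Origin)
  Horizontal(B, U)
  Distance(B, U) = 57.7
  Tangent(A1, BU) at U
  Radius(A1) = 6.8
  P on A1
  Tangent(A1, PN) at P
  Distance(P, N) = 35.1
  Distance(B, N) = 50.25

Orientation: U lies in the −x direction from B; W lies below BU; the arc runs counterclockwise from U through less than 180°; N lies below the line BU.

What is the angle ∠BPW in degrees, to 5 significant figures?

37.685°

Checks: |WP| = 6.800 ✓; ∠(WP, PN) = 90.00° ✓; |PN| = 35.10 ✓; |BN| = 50.25 ✓.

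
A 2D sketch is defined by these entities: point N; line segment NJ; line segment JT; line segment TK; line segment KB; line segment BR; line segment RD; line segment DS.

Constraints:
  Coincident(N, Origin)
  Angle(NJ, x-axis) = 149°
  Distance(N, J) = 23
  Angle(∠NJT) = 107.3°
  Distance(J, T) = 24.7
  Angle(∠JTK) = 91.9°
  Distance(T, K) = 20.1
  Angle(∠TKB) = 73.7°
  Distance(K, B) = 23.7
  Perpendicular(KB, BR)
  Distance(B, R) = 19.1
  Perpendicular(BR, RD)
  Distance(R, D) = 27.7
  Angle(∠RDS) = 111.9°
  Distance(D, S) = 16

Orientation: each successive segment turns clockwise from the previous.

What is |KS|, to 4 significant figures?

10.84

N is at the origin; NJ runs at 149.0° with length 23.0, so J = (-19.71, 11.85). ∠NJT = 107.3° gives JT at 76.30° from the x-axis; with |JT| = 24.7, T = (-13.86, 35.84). ∠JTK = 91.9° gives TK at -11.80° from the x-axis; with |TK| = 20.1, K = (5.810, 31.73). ∠TKB = 73.7° gives KB at -118.1° from the x-axis; with |KB| = 23.7, B = (-5.353, 10.83). The perpendicularity gives BR at right angles to KB, so BR runs at 151.9°; with |BR| = 19.1, R = (-22.20, 19.82). BR ⟂ RD, so RD runs at 61.90°; with |RD| = 27.7, D = (-9.154, 44.26). ∠RDS = 111.9° gives DS at -6.200° from the x-axis; with |DS| = 16.0, S = (6.752, 42.53). Then |KS| = |S − K| = 10.84.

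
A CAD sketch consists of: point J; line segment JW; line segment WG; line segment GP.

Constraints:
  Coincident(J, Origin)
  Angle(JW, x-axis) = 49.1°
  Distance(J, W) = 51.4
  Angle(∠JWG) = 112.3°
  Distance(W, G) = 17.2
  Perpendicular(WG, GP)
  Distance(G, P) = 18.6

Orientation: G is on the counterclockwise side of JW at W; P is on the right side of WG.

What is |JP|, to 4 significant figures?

75.66

J is at the origin; JW runs at 49.1° with length 51.4, so W = 51.4·(cos 49.1°, sin 49.1°) = (33.65, 38.85). ∠JWG = 112.3°, so WG runs at 49.1° + (180° − 112.3°) = 116.8° from the x-axis; with |WG| = 17.2, G = W + 17.2·(cos 116.8°, sin 116.8°) = (25.90, 54.20). WG ⟂ GP; with |GP| = 18.6 on the right of WG, P = G + 18.6·(0.8926, 0.4509) = (42.50, 62.59). Then |JP| = |P − J| = 75.66.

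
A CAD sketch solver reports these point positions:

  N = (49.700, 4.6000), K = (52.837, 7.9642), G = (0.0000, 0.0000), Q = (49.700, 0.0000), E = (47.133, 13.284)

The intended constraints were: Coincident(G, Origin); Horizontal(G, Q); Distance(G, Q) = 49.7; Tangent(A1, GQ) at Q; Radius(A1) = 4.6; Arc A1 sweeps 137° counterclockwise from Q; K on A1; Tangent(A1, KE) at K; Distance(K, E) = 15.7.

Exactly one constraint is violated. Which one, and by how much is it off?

Distance(K, E) = 15.7 — off by 7.90.

G = (0.00, 0.00) ✓; G.y = 0.00, Q.y = 0.00 ✓; |GQ| = 49.70 ✓; ∠(NQ, QG) = 90.00° ✓; |NQ| = 4.600 ✓; bearing(N→K) − bearing(N→Q) = 137.0° ✓; |NK| = 4.600 ✓; ∠(NK, KE) = 90.01° ✓; |KE| = 7.800 ✗.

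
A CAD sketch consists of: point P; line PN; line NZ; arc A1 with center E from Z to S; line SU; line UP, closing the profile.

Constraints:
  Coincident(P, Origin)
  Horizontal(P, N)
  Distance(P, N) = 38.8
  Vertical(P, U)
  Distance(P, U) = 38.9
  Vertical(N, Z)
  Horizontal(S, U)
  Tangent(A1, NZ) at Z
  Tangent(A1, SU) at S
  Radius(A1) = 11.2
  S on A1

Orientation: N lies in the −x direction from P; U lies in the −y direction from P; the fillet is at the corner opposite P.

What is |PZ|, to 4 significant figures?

47.67

P is at the origin; P and N share the same y with |PN| = 38.8 and N on the −x side, so N = (-38.80, 0.000). PU is vertical with |PU| = 38.9 and U on the −y side, so U = (0.000, -38.90). The virtual corner opposite P is at (-38.80, -38.90). Tangency of A1 to NZ means the radius EZ is perpendicular to NZ and A1 meets SU tangentially, so ES is at right angles to SU, with radius 11.2, so the center E sits 11.2 in from both sides at E = (-27.60, -27.70). That places the tangent points at Z = (-38.80, -27.70) on NZ and S = (-27.60, -38.90) on SU. Then |PZ| = |Z − P| = 47.67.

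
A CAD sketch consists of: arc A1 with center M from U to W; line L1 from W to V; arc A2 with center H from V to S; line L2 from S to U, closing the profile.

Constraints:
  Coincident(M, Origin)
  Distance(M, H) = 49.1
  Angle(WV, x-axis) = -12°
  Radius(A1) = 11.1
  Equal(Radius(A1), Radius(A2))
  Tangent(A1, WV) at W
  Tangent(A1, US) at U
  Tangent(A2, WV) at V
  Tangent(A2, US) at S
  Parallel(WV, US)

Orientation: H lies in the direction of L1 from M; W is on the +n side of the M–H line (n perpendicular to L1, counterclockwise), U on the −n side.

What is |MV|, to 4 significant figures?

50.34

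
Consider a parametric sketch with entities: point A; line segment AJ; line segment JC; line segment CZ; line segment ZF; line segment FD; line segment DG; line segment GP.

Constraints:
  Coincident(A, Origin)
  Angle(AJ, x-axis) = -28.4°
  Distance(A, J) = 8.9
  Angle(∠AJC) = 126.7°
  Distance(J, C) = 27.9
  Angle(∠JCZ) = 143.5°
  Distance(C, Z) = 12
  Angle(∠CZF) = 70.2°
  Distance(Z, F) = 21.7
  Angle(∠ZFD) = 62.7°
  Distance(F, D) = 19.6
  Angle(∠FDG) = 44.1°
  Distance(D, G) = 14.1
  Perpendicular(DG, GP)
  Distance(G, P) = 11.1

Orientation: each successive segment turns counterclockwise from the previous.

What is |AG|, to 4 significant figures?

33.54

A is at the origin; AJ runs at -28.4° with length 8.9, so J = (7.829, -4.233). ∠AJC = 126.7° gives JC at 24.90° from the x-axis; with |JC| = 27.9, C = (33.14, 7.514). ∠JCZ = 143.5° gives CZ at 61.40° from the x-axis; with |CZ| = 12.0, Z = (38.88, 18.05). ∠CZF = 70.2° gives ZF at 171.2° from the x-axis; with |ZF| = 21.7, F = (17.44, 21.37). ∠ZFD = 62.7° gives FD at -71.50° from the x-axis; with |FD| = 19.6, D = (23.65, 2.782). ∠FDG = 44.1° gives DG at 64.40° from the x-axis; with |DG| = 14.1, G = (29.75, 15.50). Then |AG| = |G − A| = 33.54.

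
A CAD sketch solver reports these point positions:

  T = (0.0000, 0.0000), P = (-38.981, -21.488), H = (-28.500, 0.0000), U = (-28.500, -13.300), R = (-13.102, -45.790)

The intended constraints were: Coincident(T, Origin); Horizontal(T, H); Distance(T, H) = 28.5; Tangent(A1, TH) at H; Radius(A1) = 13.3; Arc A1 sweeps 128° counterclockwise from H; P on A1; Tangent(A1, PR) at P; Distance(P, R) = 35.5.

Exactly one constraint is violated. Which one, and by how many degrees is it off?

Tangent(A1, PR) at P — off by 8.80°.

T = (0.00, 0.00) ✓; T.y = 0.00, H.y = 0.00 ✓; |TH| = 28.50 ✓; ∠(UH, HT) = 90.00° ✓; |UH| = 13.30 ✓; bearing(U→P) − bearing(U→H) = 128.0° ✓; |UP| = 13.30 ✓; ∠(UP, PR) = 81.20° ✗; |PR| = 35.50 ✓.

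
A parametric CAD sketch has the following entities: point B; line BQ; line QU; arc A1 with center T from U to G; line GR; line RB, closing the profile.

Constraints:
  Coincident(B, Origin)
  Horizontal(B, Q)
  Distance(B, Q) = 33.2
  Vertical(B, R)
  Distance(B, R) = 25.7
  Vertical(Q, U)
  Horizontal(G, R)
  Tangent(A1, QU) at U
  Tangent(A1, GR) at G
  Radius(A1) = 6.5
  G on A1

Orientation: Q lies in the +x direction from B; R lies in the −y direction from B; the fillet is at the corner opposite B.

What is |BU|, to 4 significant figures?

38.35

B is at the origin; BQ is horizontal with |BQ| = 33.2 and Q on the +x side, so Q = (33.20, 0.000). BR is vertical with |BR| = 25.7 and R on the −y side, so R = (0.000, -25.70). The virtual corner opposite B is at (33.20, -25.70). Since A1 is tangent to QU there, TU ⟂ QU and A1 meets GR tangentially, so TG is at right angles to GR, with radius 6.5, so the center T sits 6.5 in from both sides at T = (26.70, -19.20). That places the tangent points at U = (33.20, -19.20) on QU and G = (26.70, -25.70) on GR. Then |BU| = |U − B| = 38.35.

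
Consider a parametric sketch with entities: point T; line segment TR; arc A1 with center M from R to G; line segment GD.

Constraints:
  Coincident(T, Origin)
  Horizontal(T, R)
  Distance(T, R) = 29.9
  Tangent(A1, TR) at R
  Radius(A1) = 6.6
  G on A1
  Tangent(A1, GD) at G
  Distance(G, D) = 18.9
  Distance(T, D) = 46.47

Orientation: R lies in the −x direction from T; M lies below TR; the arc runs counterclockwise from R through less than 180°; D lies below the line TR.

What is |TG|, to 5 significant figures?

36.793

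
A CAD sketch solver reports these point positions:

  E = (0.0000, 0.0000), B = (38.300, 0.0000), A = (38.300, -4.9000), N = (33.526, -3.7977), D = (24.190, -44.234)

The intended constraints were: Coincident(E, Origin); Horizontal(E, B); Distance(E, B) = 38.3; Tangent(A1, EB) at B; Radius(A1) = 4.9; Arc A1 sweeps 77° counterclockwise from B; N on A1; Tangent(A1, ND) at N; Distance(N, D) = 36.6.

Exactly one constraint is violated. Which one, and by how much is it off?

Distance(N, D) = 36.6 — off by 4.90.

E = (0.00, 0.00) ✓; E.y = 0.00, B.y = 0.00 ✓; |EB| = 38.30 ✓; ∠(AB, BE) = 90.00° ✓; |AB| = 4.900 ✓; bearing(A→N) − bearing(A→B) = 77.00° ✓; |AN| = 4.900 ✓; ∠(AN, ND) = 90.00° ✓; |ND| = 41.50 ✗.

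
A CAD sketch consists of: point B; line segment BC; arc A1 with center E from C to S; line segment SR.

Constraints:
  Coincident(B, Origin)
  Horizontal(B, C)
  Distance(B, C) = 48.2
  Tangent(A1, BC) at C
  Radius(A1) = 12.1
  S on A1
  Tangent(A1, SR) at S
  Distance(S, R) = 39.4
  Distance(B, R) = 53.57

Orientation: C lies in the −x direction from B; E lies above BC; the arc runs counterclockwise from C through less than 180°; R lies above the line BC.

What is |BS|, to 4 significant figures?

37.60

Checks: |EC| = 12.10 ✓; |ES| = 12.10 ✓; ∠(ES, SR) = 90.00° ✓; |SR| = 39.40 ✓; |BR| = 53.57 ✓.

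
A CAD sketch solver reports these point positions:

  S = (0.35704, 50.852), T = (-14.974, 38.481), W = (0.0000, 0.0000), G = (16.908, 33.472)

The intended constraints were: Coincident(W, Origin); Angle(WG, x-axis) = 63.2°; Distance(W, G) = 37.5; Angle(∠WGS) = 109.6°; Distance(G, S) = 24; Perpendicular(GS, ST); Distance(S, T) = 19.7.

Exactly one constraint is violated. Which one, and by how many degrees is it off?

Perpendicular(GS, ST) — off by 4.70°.

W = (0.00, 0.00) ✓; WG at 63.20° ✓; |WG| = 37.50 ✓; ∠WGS = 109.6° ✓; |GS| = 24.00 ✓; ∠(GS, ST) = 85.30° ✗; |ST| = 19.70 ✓.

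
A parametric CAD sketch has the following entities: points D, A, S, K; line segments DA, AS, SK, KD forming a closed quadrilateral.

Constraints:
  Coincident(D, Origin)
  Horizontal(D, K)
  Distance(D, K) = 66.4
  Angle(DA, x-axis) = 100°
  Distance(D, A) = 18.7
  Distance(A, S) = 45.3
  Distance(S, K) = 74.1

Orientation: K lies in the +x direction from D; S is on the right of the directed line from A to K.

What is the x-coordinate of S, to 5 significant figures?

-2.6526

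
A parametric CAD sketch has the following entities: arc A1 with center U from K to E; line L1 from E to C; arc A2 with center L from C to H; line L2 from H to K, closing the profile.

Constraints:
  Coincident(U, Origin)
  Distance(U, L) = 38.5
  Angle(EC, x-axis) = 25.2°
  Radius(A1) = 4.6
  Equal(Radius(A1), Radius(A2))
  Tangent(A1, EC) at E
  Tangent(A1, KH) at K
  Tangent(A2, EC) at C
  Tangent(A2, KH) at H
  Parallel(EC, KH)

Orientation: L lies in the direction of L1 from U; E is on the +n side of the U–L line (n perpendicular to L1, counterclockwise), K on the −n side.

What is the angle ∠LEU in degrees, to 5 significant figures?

83.187°

The slot axis is L1's direction at 25.2°, so u = (cos 25.2°, sin 25.2°) = (0.90483, 0.42578) and n = (−sin 25.2°, cos 25.2°) = (-0.42578, 0.90483). U is at the origin and L lies 38.5 along u from U, so L = 38.5·u = (34.836, 16.393). Tangency of A1 to both parallel lines with radius 4.6 puts E and K at U ± 4.6·n: E = (-1.9586, 4.1622), K = (1.9586, -4.1622). Then cos ∠LEU = EL·EU / (|EL||EU|), giving 83.187°.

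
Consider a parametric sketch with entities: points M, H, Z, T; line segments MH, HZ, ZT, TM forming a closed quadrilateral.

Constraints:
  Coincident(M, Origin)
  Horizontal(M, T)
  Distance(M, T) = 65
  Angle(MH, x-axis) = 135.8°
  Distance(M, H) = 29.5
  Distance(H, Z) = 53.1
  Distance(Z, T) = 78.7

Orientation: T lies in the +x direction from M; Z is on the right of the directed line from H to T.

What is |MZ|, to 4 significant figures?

31.63

Checks: |HZ| = 53.10 ✓; |ZT| = 78.70 ✓.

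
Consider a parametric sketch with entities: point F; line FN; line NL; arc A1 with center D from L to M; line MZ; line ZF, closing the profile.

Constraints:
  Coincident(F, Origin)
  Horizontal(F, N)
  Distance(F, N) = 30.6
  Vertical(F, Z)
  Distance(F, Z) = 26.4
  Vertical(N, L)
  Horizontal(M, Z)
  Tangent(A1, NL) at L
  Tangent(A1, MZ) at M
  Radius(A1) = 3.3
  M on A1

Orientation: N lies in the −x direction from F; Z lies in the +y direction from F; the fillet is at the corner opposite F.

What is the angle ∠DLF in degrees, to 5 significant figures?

37.049°

The virtual corner opposite F is at (-30.600, 26.400). Since A1 is tangent to NL there, DL ⟂ NL and tangency of A1 to MZ means the radius DM is perpendicular to MZ, with radius 3.3, so the center D sits 3.3 in from both sides at D = (-27.300, 23.100). That places the tangent points at L = (-30.600, 23.100) on NL and M = (-27.300, 26.400) on MZ. Then cos ∠DLF = LD·LF / (|LD||LF|), giving 37.049°.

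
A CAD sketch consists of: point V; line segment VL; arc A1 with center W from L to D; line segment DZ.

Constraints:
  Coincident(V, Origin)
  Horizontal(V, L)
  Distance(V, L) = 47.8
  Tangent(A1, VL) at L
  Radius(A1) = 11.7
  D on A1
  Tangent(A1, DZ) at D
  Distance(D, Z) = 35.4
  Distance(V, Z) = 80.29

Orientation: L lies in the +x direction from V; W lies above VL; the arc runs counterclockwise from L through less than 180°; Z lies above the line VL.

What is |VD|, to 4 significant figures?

59.83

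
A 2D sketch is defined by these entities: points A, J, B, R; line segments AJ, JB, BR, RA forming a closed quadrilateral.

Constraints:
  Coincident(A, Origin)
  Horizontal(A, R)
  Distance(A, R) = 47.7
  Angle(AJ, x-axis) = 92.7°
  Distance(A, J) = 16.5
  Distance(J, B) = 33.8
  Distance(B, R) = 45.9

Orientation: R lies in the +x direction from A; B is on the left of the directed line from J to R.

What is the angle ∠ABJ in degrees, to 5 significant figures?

15.914°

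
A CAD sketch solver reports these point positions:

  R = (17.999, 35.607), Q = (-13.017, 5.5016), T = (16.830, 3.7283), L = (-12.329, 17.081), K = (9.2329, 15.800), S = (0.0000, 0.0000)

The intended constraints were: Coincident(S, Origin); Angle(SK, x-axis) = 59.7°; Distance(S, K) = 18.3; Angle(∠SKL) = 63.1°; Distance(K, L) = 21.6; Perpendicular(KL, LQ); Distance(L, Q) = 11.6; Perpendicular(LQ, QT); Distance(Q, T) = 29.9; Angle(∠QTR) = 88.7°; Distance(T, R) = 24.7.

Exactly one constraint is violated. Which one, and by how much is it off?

Distance(T, R) = 24.7 — off by 7.20.

S = (0.00, 0.00) ✓; SK at 59.70° ✓; |SK| = 18.30 ✓; ∠SKL = 63.10° ✓; |KL| = 21.60 ✓; ∠(KL, LQ) = 90.00° ✓; |LQ| = 11.60 ✓; ∠(LQ, QT) = 90.00° ✓; |QT| = 29.90 ✓; ∠QTR = 88.70° ✓; |TR| = 31.90 ✗.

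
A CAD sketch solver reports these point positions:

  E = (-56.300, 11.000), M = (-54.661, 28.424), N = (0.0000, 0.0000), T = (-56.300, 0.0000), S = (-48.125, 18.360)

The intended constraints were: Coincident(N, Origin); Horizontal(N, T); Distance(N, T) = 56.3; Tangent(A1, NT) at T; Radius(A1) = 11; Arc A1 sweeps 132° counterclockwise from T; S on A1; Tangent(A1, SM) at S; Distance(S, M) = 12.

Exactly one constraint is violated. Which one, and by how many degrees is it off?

Tangent(A1, SM) at S — off by 9.00°.

N = (0.00, 0.00) ✓; N.y = 0.00, T.y = 0.00 ✓; |NT| = 56.30 ✓; ∠(ET, TN) = 90.00° ✓; |ET| = 11.00 ✓; bearing(E→S) − bearing(E→T) = 132.0° ✓; |ES| = 11.00 ✓; ∠(ES, SM) = 99.00° ✗; |SM| = 12.00 ✓.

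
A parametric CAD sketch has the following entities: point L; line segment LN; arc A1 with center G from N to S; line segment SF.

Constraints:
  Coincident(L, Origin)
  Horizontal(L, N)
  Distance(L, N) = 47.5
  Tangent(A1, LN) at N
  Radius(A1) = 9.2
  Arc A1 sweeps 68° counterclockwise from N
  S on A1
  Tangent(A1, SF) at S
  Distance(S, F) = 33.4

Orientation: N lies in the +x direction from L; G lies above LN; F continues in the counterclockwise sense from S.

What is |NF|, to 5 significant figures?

42.323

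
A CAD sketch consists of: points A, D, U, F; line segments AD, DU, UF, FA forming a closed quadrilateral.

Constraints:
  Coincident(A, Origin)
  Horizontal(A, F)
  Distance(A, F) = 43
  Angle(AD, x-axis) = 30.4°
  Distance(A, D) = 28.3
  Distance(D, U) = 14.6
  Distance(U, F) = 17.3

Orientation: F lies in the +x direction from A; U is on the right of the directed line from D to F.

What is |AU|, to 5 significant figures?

25.702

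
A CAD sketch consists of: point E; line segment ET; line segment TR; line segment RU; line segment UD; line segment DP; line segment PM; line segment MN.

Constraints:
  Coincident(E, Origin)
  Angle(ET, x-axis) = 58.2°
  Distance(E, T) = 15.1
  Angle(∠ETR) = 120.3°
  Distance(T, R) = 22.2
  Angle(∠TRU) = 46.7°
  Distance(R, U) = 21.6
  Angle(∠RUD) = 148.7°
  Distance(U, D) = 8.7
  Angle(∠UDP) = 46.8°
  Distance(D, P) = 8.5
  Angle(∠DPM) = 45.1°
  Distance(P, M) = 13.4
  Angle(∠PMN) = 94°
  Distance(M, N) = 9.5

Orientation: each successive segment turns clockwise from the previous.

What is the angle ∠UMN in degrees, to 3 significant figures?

115°

E is at the origin; ET runs at 58.2° with length 15.1, so T = (7.96, 12.8). ∠ETR = 120.3° gives TR at -1.50° from the x-axis; with |TR| = 22.2, R = (30.1, 12.3). ∠TRU = 46.7° gives RU at -135° from the x-axis; with |RU| = 21.6, U = (14.9, -3.07). ∠RUD = 148.7° gives UD at -166° from the x-axis; with |UD| = 8.7, D = (6.48, -5.16). ∠UDP = 46.8° gives DP at 60.7° from the x-axis; with |DP| = 8.5, P = (10.6, 2.25). ∠DPM = 45.1° gives PM at -74.2° from the x-axis; with |PM| = 13.4, M = (14.3, -10.6). ∠PMN = 94.0° gives MN at -160° from the x-axis; with |MN| = 9.5, N = (5.35, -13.9). Then cos ∠UMN = MU·MN / (|MU||MN|), giving 115°.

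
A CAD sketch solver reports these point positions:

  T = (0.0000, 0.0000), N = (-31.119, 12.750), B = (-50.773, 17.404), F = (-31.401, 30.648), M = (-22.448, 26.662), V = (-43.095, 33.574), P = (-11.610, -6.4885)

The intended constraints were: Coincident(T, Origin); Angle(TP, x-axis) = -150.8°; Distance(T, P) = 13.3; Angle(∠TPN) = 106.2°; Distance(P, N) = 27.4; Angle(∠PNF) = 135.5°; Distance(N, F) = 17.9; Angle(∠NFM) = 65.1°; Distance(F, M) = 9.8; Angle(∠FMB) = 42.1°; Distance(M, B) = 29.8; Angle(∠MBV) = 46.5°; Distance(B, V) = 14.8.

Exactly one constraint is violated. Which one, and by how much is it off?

Distance(B, V) = 14.8 — off by 3.10.

T = (0.00, 0.00) ✓; TP at -150.8° ✓; |TP| = 13.30 ✓; ∠TPN = 106.2° ✓; |PN| = 27.40 ✓; ∠PNF = 135.5° ✓; |NF| = 17.90 ✓; ∠NFM = 65.10° ✓; |FM| = 9.800 ✓; ∠FMB = 42.10° ✓; |MB| = 29.80 ✓; ∠MBV = 46.50° ✓; |BV| = 17.90 ✗.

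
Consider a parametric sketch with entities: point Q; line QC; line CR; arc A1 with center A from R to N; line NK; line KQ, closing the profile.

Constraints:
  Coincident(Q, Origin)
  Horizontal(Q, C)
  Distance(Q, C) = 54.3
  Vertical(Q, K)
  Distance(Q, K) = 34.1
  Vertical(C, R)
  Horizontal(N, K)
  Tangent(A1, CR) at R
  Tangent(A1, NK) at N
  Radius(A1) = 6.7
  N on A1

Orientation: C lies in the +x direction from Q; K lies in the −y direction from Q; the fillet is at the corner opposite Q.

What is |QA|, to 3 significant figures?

54.9

Q is at the origin; Q and C share the same y with |QC| = 54.3 and C on the +x side, so C = (54.3, 0.00). QK is vertical with |QK| = 34.1 and K on the −y side, so K = (0.00, -34.1). The virtual corner opposite Q is at (54.3, -34.1). Tangency of A1 to CR means the radius AR is perpendicular to CR and since A1 is tangent to NK there, AN ⟂ NK, with radius 6.7, so the center A sits 6.7 in from both sides at A = (47.6, -27.4). Then |QA| = |A − Q| = 54.9.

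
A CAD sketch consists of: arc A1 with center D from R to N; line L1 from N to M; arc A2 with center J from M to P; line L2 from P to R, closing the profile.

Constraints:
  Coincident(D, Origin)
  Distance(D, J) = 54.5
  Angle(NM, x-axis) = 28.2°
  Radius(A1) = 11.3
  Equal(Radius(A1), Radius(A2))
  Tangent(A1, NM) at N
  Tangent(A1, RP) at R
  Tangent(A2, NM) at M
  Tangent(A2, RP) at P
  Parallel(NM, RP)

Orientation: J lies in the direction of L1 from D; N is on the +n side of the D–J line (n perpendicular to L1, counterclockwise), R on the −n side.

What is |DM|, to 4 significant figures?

55.66

The slot axis is L1's direction at 28.2°, so u = (cos 28.2°, sin 28.2°) = (0.8813, 0.4726) and n = (−sin 28.2°, cos 28.2°) = (-0.4726, 0.8813). D is at the origin and J lies 54.5 along u from D, so J = 54.5·u = (48.03, 25.75). Tangency of A1 to both parallel lines with radius 11.3 puts N and R at D ± 11.3·n: N = (-5.340, 9.959), R = (5.340, -9.959). Equal radii place M and P the same way about J: M = J + 11.3·n = (42.69, 35.71), P = J − 11.3·n = (53.37, 15.80). Then |DM| = |M − D| = 55.66.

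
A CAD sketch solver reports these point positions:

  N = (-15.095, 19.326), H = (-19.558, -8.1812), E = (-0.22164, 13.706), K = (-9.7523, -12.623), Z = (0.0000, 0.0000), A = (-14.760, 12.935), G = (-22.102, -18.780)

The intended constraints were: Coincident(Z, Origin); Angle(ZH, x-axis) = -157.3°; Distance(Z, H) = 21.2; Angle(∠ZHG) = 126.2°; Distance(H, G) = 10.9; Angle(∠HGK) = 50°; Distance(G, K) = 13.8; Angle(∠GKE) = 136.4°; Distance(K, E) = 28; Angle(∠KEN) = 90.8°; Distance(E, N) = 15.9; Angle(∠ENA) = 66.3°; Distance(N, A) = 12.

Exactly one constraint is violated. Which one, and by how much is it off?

Distance(N, A) = 12 — off by 5.60.

Z = (0.00, 0.00) ✓; ZH at -157.3° ✓; |ZH| = 21.20 ✓; ∠ZHG = 126.2° ✓; |HG| = 10.90 ✓; ∠HGK = 50.00° ✓; |GK| = 13.80 ✓; ∠GKE = 136.4° ✓; |KE| = 28.00 ✓; ∠KEN = 90.80° ✓; |EN| = 15.90 ✓; ∠ENA = 66.30° ✓; |NA| = 6.400 ✗.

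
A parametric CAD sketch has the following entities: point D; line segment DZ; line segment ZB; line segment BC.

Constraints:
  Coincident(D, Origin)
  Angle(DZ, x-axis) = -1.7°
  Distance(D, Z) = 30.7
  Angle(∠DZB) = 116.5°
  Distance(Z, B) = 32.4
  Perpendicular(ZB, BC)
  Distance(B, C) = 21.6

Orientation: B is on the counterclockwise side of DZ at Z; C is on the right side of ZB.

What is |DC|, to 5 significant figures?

67.330

D is at the origin; DZ runs at -1.7° with length 30.7, so Z = 30.7·(cos -1.7°, sin -1.7°) = (30.686, -0.91075). ∠DZB = 116.5°, so ZB runs at -1.7° + (180° − 116.5°) = 61.800° from the x-axis; with |ZB| = 32.4, B = Z + 32.4·(cos 61.800°, sin 61.800°) = (45.997, 27.643). ZB is perpendicular to BC; with |BC| = 21.6 on the right of ZB, C = B + 21.6·(0.88130, -0.47255) = (65.033, 17.436). Then |DC| = |C − D| = 67.330.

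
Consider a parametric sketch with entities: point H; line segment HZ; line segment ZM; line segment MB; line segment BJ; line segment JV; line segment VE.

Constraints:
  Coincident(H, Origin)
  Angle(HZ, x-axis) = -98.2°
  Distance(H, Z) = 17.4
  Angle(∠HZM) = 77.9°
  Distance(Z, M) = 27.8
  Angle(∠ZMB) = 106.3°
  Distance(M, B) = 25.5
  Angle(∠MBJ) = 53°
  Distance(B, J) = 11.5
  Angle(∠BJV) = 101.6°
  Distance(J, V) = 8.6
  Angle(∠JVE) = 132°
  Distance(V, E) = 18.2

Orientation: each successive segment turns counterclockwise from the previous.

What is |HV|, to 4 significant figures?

22.50

H is at the origin; HZ runs at -98.2° with length 17.4, so Z = (-2.482, -17.22). ∠HZM = 77.9° gives ZM at 3.900° from the x-axis; with |ZM| = 27.8, M = (25.25, -15.33). ∠ZMB = 106.3° gives MB at 77.60° from the x-axis; with |MB| = 25.5, B = (30.73, 9.574). ∠MBJ = 53.0° gives BJ at -155.4° from the x-axis; with |BJ| = 11.5, J = (20.27, 4.787). ∠BJV = 101.6° gives JV at -77.00° from the x-axis; with |JV| = 8.6, V = (22.21, -3.593). Then |HV| = |V − H| = 22.50.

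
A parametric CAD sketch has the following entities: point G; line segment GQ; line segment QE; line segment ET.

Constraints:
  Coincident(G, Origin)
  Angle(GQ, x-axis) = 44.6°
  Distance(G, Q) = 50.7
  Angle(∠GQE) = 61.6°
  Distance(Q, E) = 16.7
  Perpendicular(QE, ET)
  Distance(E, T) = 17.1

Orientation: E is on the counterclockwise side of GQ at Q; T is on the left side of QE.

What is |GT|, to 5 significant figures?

28.480

G is at the origin; GQ runs at 44.6° with length 50.7, so Q = 50.7·(cos 44.6°, sin 44.6°) = (36.100, 35.599). ∠GQE = 61.6°, so QE runs at 44.6° + (180° − 61.6°) = 163.00° from the x-axis; with |QE| = 16.7, E = Q + 16.7·(cos 163.00°, sin 163.00°) = (20.129, 40.482). The perpendicularity gives ET at right angles to QE; with |ET| = 17.1 on the left of QE, T = E + 17.1·(-0.29237, -0.95630) = (15.130, 24.129). Then |GT| = |T − G| = 28.480.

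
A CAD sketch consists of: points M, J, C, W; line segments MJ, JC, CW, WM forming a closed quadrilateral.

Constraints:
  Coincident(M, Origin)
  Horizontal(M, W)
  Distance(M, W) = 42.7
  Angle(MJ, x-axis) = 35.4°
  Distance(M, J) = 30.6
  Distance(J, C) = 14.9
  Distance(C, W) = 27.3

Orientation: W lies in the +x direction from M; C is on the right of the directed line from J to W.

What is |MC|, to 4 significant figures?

17.04

M is at the origin; MW is horizontal with |MW| = 42.7 and W in +x, so W = (42.7, 0). MJ runs at 35.4° with |MJ| = 30.6, so J = (24.94, 17.73). C is determined by |JC| = 14.9 and |CW| = 27.3 together: it lies at the intersection of circle(J, 14.9) and circle(W, 27.3). With |JW| = 25.09, the foot of the radical line on JW is 2.117 from J and the perpendicular offset is √(14.9² − 2.117²) = 14.75. Taking the right-of-JW solution: C = (16.02, 5.792).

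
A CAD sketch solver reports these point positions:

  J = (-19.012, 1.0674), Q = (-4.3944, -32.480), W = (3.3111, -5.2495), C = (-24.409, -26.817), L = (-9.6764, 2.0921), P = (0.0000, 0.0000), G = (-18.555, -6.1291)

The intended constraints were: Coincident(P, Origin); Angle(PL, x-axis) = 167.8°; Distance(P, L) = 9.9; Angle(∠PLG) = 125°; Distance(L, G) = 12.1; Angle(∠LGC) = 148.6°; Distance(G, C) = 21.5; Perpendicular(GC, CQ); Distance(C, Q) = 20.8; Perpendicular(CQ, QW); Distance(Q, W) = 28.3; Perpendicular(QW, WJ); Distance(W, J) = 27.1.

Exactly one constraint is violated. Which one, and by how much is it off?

Distance(W, J) = 27.1 — off by 3.90.

P = (0.00, 0.00) ✓; PL at 167.8° ✓; |PL| = 9.900 ✓; ∠PLG = 125.0° ✓; |LG| = 12.10 ✓; ∠LGC = 148.6° ✓; |GC| = 21.50 ✓; ∠(GC, CQ) = 90.00° ✓; |CQ| = 20.80 ✓; ∠(CQ, QW) = 90.00° ✓; |QW| = 28.30 ✓; ∠(QW, WJ) = 90.00° ✓; |WJ| = 23.20 ✗.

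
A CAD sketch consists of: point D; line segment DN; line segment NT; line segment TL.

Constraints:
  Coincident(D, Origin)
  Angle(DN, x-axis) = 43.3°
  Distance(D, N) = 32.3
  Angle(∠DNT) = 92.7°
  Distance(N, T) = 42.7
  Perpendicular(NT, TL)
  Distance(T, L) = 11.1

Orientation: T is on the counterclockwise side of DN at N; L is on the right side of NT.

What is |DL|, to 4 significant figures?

61.94

∠DNT = 92.7°, so NT runs at 43.3° + (180° − 92.7°) = 130.6° from the x-axis; with |NT| = 42.7, T = N + 42.7·(cos 130.6°, sin 130.6°) = (-4.281, 54.57). The perpendicularity gives TL at right angles to NT; with |TL| = 11.1 on the right of NT, L = T + 11.1·(0.7593, 0.6508) = (4.147, 61.80). Then |DL| = |L − D| = 61.94.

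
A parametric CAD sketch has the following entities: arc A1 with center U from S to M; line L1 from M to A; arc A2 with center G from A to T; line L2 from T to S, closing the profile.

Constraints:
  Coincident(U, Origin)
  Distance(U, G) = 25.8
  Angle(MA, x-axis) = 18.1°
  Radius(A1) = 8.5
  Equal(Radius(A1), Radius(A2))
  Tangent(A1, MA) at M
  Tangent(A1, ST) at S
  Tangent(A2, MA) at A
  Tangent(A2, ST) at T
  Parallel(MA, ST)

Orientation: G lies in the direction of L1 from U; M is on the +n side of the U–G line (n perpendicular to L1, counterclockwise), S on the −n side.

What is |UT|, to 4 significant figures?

27.16

The slot axis is L1's direction at 18.1°, so u = (cos 18.1°, sin 18.1°) = (0.9505, 0.3107) and n = (−sin 18.1°, cos 18.1°) = (-0.3107, 0.9505). U is at the origin and G lies 25.8 along u from U, so G = 25.8·u = (24.52, 8.015). Tangency of A1 to both parallel lines with radius 8.5 puts M and S at U ± 8.5·n: M = (-2.641, 8.079), S = (2.641, -8.079). Equal radii place A and T the same way about G: A = G + 8.5·n = (21.88, 16.09), T = G − 8.5·n = (27.16, -0.06393). Then |UT| = |T − U| = 27.16.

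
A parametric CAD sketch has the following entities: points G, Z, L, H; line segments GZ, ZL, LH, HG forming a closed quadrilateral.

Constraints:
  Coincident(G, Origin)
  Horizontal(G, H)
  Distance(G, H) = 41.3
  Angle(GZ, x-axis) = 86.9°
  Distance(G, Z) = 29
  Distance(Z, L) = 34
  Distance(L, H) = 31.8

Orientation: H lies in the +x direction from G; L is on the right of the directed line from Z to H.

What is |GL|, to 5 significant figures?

10.562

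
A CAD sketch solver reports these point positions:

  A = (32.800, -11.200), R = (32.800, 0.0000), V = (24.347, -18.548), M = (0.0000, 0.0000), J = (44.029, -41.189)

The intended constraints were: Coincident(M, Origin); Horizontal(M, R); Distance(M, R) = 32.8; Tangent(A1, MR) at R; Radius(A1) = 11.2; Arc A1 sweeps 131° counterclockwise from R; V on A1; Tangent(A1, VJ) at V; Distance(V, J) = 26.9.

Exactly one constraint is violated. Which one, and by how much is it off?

Distance(V, J) = 26.9 — off by 3.10.

M = (0.00, 0.00) ✓; M.y = 0.00, R.y = 0.00 ✓; |MR| = 32.80 ✓; ∠(AR, RM) = 90.00° ✓; |AR| = 11.20 ✓; bearing(A→V) − bearing(A→R) = 131.0° ✓; |AV| = 11.20 ✓; ∠(AV, VJ) = 90.00° ✓; |VJ| = 30.00 ✗.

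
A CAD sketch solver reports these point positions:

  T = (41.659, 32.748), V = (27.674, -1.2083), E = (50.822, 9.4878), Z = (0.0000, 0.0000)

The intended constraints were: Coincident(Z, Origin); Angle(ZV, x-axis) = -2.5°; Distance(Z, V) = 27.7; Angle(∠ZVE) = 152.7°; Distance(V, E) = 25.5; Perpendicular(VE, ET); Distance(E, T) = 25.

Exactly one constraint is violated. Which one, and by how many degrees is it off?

Perpendicular(VE, ET) — off by 3.30°.

Z = (0.00, 0.00) ✓; ZV at -2.500° ✓; |ZV| = 27.70 ✓; ∠ZVE = 152.7° ✓; |VE| = 25.50 ✓; ∠(VE, ET) = 86.70° ✗; |ET| = 25.00 ✓.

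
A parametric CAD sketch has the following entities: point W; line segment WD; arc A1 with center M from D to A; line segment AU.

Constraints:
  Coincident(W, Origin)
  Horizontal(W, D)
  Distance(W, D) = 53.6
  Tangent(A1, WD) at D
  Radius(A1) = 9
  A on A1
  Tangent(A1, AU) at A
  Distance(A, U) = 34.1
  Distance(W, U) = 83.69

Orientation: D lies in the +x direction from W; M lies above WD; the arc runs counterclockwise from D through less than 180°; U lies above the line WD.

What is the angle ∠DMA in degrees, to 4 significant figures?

67.26°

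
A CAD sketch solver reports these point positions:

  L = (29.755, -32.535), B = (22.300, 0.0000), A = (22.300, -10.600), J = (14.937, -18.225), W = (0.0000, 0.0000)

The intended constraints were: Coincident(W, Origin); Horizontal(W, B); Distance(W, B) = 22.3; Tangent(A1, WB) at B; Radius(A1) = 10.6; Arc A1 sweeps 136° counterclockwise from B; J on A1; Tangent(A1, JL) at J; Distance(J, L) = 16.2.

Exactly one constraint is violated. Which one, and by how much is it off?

Distance(J, L) = 16.2 — off by 4.40.

W = (0.00, 0.00) ✓; W.y = 0.00, B.y = 0.00 ✓; |WB| = 22.30 ✓; ∠(AB, BW) = 90.00° ✓; |AB| = 10.60 ✓; bearing(A→J) − bearing(A→B) = 136.0° ✓; |AJ| = 10.60 ✓; ∠(AJ, JL) = 90.00° ✓; |JL| = 20.60 ✗.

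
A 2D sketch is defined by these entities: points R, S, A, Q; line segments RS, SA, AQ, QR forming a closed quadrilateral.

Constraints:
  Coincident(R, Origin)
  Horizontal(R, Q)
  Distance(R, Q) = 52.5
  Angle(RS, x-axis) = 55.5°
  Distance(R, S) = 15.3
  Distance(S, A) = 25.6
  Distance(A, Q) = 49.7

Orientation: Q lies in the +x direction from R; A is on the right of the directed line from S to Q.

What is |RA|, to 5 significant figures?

13.394

Checks: RS at 55.50° ✓; |SA| = 25.60 ✓; |AQ| = 49.70 ✓.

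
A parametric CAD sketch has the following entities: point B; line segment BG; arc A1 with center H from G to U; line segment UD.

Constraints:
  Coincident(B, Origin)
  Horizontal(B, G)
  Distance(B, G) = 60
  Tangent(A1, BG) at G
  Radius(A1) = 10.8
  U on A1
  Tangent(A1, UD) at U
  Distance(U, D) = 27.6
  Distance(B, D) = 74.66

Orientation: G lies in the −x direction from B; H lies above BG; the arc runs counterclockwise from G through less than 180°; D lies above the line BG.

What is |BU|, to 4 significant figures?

52.75

B is at the origin; B and G share the same y with |BG| = 60.0 and G on the −x side, so G = (-60.00, 0.000). Tangency of A1 to BG means the radius HG is perpendicular to BG, so H = G + (0, 10.8) = (-60.00, 10.80). Since HU ⟂ UD (tangency), |HD| = √(10.8² + 27.6²) = 29.64 regardless of where U sits on A1. So D lies on both circle(B, 74.66) and circle(H, 29.64); the above-BG intersection is D = (-62.85, 40.30). U is the foot of the tangent from D: U = (-50.37, 15.68).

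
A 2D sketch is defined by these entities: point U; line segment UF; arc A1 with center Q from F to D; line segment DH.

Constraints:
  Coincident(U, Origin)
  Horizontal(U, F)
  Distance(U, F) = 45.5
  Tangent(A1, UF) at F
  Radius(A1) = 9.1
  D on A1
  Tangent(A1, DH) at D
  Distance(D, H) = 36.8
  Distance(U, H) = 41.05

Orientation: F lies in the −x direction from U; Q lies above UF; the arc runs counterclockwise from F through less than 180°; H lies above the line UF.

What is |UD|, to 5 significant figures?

37.906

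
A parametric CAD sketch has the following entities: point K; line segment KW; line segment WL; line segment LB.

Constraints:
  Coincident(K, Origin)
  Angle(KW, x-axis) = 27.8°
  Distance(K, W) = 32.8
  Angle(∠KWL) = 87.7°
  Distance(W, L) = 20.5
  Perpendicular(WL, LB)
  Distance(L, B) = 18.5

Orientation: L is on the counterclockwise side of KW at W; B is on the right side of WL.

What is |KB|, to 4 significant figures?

54.74

K is at the origin; KW runs at 27.8° with length 32.8, so W = 32.8·(cos 27.8°, sin 27.8°) = (29.01, 15.30). ∠KWL = 87.7°, so WL runs at 27.8° + (180° − 87.7°) = 120.1° from the x-axis; with |WL| = 20.5, L = W + 20.5·(cos 120.1°, sin 120.1°) = (18.73, 33.03). The perpendicularity gives LB at right angles to WL; with |LB| = 18.5 on the right of WL, B = L + 18.5·(0.8652, 0.5015) = (34.74, 42.31). Then |KB| = |B − K| = 54.74.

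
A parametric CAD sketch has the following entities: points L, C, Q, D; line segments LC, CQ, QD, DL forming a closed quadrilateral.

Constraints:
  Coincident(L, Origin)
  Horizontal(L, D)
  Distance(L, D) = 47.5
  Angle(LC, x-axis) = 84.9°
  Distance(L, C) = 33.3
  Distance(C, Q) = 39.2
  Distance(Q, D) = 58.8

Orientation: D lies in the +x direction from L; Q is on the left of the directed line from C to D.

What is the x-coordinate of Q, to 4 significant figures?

33.92

L is at the origin; L and D share the same y with |LD| = 47.5 and D in +x, so D = (47.5, 0). LC runs at 84.9° with |LC| = 33.3, so C = (2.960, 33.17). Q is determined by |CQ| = 39.2 and |QD| = 58.8 together: it lies at the intersection of circle(C, 39.2) and circle(D, 58.8). With |CD| = 55.53, the foot of the radical line on CD is 10.47 from C and the perpendicular offset is √(39.2² − 10.47²) = 37.78. Taking the left-of-CD solution: Q = (33.92, 57.21).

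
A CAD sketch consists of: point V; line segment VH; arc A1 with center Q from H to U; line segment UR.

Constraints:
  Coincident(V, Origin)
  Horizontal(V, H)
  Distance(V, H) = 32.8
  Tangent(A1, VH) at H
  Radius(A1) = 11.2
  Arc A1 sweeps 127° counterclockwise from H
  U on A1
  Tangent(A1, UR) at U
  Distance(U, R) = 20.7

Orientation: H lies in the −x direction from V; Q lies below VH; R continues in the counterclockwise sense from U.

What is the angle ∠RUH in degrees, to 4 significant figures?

116.5°

V is at the origin; V and H share the same y with |VH| = 32.8 and H on the −x side, so H = (-32.80, 0.000). The tangent condition forces QH to be normal to VH, so Q = H + (0, -11.2) = (-32.80, -11.20). On A1, H sits at bearing 90° from Q; a 127° counterclockwise sweep puts U at bearing 217°, so U = Q + 11.2·(cos 217°, sin 217°) = (-41.74, -17.94). A1 meets UR tangentially, so QU is at right angles to UR, so UR runs along (−sin 217°, cos 217°); with |UR| = 20.7, R = (-29.29, -34.47). Then cos ∠RUH = UR·UH / (|UR||UH|), giving 116.5°.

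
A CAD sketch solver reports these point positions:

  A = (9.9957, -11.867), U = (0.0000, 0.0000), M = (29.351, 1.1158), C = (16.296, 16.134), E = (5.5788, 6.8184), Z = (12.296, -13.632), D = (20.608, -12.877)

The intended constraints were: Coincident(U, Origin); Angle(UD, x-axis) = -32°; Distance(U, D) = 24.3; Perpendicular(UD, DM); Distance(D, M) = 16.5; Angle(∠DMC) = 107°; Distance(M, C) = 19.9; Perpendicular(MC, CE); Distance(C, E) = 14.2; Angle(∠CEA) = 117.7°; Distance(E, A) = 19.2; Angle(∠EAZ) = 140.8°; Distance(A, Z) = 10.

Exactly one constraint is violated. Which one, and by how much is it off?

Distance(A, Z) = 10 — off by 7.10.

U = (0.00, 0.00) ✓; UD at -32.00° ✓; |UD| = 24.30 ✓; ∠(UD, DM) = 90.00° ✓; |DM| = 16.50 ✓; ∠DMC = 107.0° ✓; |MC| = 19.90 ✓; ∠(MC, CE) = 90.00° ✓; |CE| = 14.20 ✓; ∠CEA = 117.7° ✓; |EA| = 19.20 ✓; ∠EAZ = 140.8° ✓; |AZ| = 2.899 ✗.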